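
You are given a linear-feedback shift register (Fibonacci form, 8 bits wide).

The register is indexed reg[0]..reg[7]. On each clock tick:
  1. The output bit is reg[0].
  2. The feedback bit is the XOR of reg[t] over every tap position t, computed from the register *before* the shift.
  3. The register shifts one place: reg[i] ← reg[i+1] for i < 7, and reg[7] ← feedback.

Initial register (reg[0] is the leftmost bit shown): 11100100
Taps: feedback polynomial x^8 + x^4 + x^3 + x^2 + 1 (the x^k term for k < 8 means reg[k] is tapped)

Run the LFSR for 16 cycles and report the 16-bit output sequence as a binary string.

step | reg (before) | out | fb
   0 | 11100100 | 1 | 0
   1 | 11001000 | 1 | 0
   2 | 10010000 | 1 | 0
   3 | 00100000 | 0 | 1
   4 | 01000001 | 0 | 0
   5 | 10000010 | 1 | 1
   6 | 00000101 | 0 | 0
   7 | 00001010 | 0 | 1
   8 | 00010101 | 0 | 1
   9 | 00101011 | 0 | 0
  10 | 01010110 | 0 | 1
  11 | 10101101 | 1 | 1
  12 | 01011011 | 0 | 0
  13 | 10110110 | 1 | 1
  14 | 01101101 | 0 | 0
  15 | 11011010 | 1 | 1

1110010000010101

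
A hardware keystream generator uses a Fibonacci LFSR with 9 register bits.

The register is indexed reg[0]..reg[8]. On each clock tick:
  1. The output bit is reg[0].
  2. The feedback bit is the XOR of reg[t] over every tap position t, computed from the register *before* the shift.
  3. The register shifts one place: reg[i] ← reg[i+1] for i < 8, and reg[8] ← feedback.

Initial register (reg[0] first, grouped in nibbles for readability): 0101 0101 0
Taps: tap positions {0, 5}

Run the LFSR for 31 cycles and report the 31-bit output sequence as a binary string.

0101010101111101011010000011011

step | reg (before) | out | fb
   0 | 010101010 | 0 | 1
   1 | 101010101 | 1 | 1
   2 | 010101011 | 0 | 1
   3 | 101010111 | 1 | 1
   4 | 010101111 | 0 | 1
   5 | 101011111 | 1 | 0
   6 | 010111110 | 0 | 1
   7 | 101111101 | 1 | 0
   8 | 011111010 | 0 | 1
   9 | 111110101 | 1 | 1
  10 | 111101011 | 1 | 0
  11 | 111010110 | 1 | 1
  12 | 110101101 | 1 | 0
  13 | 101011010 | 1 | 0
  14 | 010110100 | 0 | 0
  15 | 101101000 | 1 | 0
  16 | 011010000 | 0 | 0
  17 | 110100000 | 1 | 1
  18 | 101000001 | 1 | 1
  19 | 010000011 | 0 | 0
  20 | 100000110 | 1 | 1
  21 | 000001101 | 0 | 1
  22 | 000011011 | 0 | 1
  23 | 000110111 | 0 | 0
  24 | 001101110 | 0 | 1
  25 | 011011101 | 0 | 1
  26 | 110111011 | 1 | 0
  27 | 101110110 | 1 | 1
  28 | 011101101 | 0 | 1
  29 | 111011011 | 1 | 0
  30 | 110110110 | 1 | 1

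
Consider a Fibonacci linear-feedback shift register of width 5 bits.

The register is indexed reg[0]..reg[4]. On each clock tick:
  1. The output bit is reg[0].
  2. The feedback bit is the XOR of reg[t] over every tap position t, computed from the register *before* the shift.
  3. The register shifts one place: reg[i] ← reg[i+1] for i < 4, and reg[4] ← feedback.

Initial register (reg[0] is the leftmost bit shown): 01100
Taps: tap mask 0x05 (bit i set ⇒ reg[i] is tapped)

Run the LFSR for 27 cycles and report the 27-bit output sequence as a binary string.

step | reg (before) | out | fb
   0 | 01100 | 0 | 1
   1 | 11001 | 1 | 1
   2 | 10011 | 1 | 1
   3 | 00111 | 0 | 1
   4 | 01111 | 0 | 1
   5 | 11111 | 1 | 0
   6 | 11110 | 1 | 0
   7 | 11100 | 1 | 0
   8 | 11000 | 1 | 1
   9 | 10001 | 1 | 1
  10 | 00011 | 0 | 0
  11 | 00110 | 0 | 1
  12 | 01101 | 0 | 1
  13 | 11011 | 1 | 1
  14 | 10111 | 1 | 0
  15 | 01110 | 0 | 1
  16 | 11101 | 1 | 0
  17 | 11010 | 1 | 1
  18 | 10101 | 1 | 0
  19 | 01010 | 0 | 0
  20 | 10100 | 1 | 0
  21 | 01000 | 0 | 0
  22 | 10000 | 1 | 1
  23 | 00001 | 0 | 0
  24 | 00010 | 0 | 0
  25 | 00100 | 0 | 1
  26 | 01001 | 0 | 0

011001111100011011101010000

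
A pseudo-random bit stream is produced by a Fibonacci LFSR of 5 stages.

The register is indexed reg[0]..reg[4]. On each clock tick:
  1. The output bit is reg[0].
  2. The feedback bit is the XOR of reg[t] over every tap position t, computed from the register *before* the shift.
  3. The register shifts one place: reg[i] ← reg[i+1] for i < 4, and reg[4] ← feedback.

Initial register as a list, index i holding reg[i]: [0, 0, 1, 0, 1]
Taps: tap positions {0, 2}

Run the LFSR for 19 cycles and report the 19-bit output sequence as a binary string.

0010110011111000110

k : reg_k → out_k, fb_k
0: 00101 → 0, fb=1
1: 01011 → 0, fb=0
2: 10110 → 1, fb=0
3: 01100 → 0, fb=1
4: 11001 → 1, fb=1
5: 10011 → 1, fb=1
6: 00111 → 0, fb=1
7: 01111 → 0, fb=1
8: 11111 → 1, fb=0
9: 11110 → 1, fb=0
10: 11100 → 1, fb=0
11: 11000 → 1, fb=1
12: 10001 → 1, fb=1
13: 00011 → 0, fb=0
14: 00110 → 0, fb=1
15: 01101 → 0, fb=1
16: 11011 → 1, fb=1
17: 10111 → 1, fb=0
18: 01110 → 0, fb=1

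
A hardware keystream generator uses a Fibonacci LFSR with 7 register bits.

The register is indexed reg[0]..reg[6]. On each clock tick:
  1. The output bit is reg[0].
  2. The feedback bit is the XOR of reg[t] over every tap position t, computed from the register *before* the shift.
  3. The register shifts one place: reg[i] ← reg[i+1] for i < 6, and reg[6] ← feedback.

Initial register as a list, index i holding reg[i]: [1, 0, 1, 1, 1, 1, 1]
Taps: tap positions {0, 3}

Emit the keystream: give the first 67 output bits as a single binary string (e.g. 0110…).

tick  register→output (feedback)
  0  1011111→1 (0)
  1  0111110→0 (1)
  2  1111101→1 (0)
  3  1111010→1 (0)
  4  1110100→1 (1)
  5  1101001→1 (0)
  6  1010010→1 (1)
  7  0100101→0 (0)
  8  1001010→1 (0)
  9  0010100→0 (0)
 10  0101000→0 (1)
 11  1010001→1 (1)
 12  0100011→0 (0)
 13  1000110→1 (1)
 14  0001101→0 (1)
 15  0011011→0 (1)
 16  0110111→0 (0)
 17  1101110→1 (0)
 18  1011100→1 (0)
 19  0111000→0 (1)
 20  1110001→1 (1)
 21  1100011→1 (1)
 22  1000111→1 (1)
 23  0001111→0 (1)
 24  0011111→0 (1)
 25  0111111→0 (1)
 26  1111111→1 (0)
 27  1111110→1 (0)
 28  1111100→1 (0)
 29  1111000→1 (0)
 30  1110000→1 (1)
 31  1100001→1 (1)
 32  1000011→1 (1)
 33  0000111→0 (0)
 34  0001110→0 (1)
 35  0011101→0 (1)
 36  0111011→0 (1)
 37  1110111→1 (1)
 38  1101111→1 (0)
 39  1011110→1 (0)
 40  0111100→0 (1)
 41  1111001→1 (0)
 42  1110010→1 (1)
 43  1100101→1 (1)
 44  1001011→1 (0)
 45  0010110→0 (0)
 46  0101100→0 (1)
 47  1011001→1 (0)
 48  0110010→0 (0)
 49  1100100→1 (1)
 50  1001001→1 (0)
 51  0010010→0 (0)
 52  0100100→0 (0)
 53  1001000→1 (0)
 54  0010000→0 (0)
 55  0100000→0 (0)
 56  1000000→1 (1)
 57  0000001→0 (0)
 58  0000010→0 (0)
 59  0000100→0 (0)
 60  0001000→0 (1)
 61  0010001→0 (0)
 62  0100010→0 (0)
 63  1000100→1 (1)
 64  0001001→0 (1)
 65  0010011→0 (0)
 66  0100110→0 (0)

1011111010010100011011100011111110000111011110010110010010000001000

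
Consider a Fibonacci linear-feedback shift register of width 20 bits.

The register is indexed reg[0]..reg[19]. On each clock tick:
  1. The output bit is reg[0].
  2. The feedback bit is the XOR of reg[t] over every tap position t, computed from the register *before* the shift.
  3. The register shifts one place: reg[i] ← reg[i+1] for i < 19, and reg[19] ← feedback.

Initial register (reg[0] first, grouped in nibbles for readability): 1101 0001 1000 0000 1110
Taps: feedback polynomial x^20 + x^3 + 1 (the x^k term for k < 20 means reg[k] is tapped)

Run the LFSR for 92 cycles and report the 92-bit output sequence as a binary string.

tick  register→output (feedback)
  0  11010001100000001110→1 (0)
  1  10100011000000011100→1 (1)
  2  01000110000000111001→0 (0)
  3  10001100000001110010→1 (1)
  4  00011000000011100101→0 (1)
  5  00110000000111001011→0 (1)
  6  01100000001110010111→0 (0)
  7  11000000011100101110→1 (1)
  8  10000000111001011101→1 (1)
  9  00000001110010111011→0 (0)
 10  00000011100101110110→0 (0)
 11  00000111001011101100→0 (0)
 12  00001110010111011000→0 (0)
 13  00011100101110110000→0 (1)
 14  00111001011101100001→0 (1)
 15  01110010111011000011→0 (1)
 16  11100101110110000111→1 (1)
 17  11001011101100001111→1 (1)
 18  10010111011000011111→1 (0)
 19  00101110110000111110→0 (0)
 20  01011101100001111100→0 (1)
 21  10111011000011111001→1 (0)
 22  01110110000111110010→0 (1)
 23  11101100001111100101→1 (1)
 24  11011000011111001011→1 (0)
 25  10110000111110010110→1 (0)
 26  01100001111100101100→0 (0)
 27  11000011111001011000→1 (1)
 28  10000111110010110001→1 (1)
 29  00001111100101100011→0 (0)
 30  00011111001011000110→0 (1)
 31  00111110010110001101→0 (1)
 32  01111100101100011011→0 (1)
 33  11111001011000110111→1 (0)
 34  11110010110001101110→1 (0)
 35  11100101100011011100→1 (1)
 36  11001011000110111001→1 (1)
 37  10010110001101110011→1 (0)
 38  00101100011011100110→0 (0)
 39  01011000110111001100→0 (1)
 40  10110001101110011001→1 (0)
 41  01100011011100110010→0 (0)
 42  11000110111001100100→1 (1)
 43  10001101110011001001→1 (1)
 44  00011011100110010011→0 (1)
 45  00110111001100100111→0 (1)
 46  01101110011001001111→0 (0)
 47  11011100110010011110→1 (0)
 48  10111001100100111100→1 (0)
 49  01110011001001111000→0 (1)
 50  11100110010011110001→1 (1)
 51  11001100100111100011→1 (1)
 52  10011001001111000111→1 (0)
 53  00110010011110001110→0 (1)
 54  01100100111100011101→0 (0)
 55  11001001111000111010→1 (1)
 56  10010011110001110101→1 (0)
 57  00100111100011101010→0 (0)
 58  01001111000111010100→0 (0)
 59  10011110001110101000→1 (0)
 60  00111100011101010000→0 (1)
 61  01111000111010100001→0 (1)
 62  11110001110101000011→1 (0)
 63  11100011101010000110→1 (1)
 64  11000111010100001101→1 (1)
 65  10001110101000011011→1 (1)
 66  00011101010000110111→0 (1)
 67  00111010100001101111→0 (1)
 68  01110101000011011111→0 (1)
 69  11101010000110111111→1 (1)
 70  11010100001101111111→1 (0)
 71  10101000011011111110→1 (1)
 72  01010000110111111101→0 (1)
 73  10100001101111111011→1 (1)
 74  01000011011111110111→0 (0)
 75  10000110111111101110→1 (1)
 76  00001101111111011101→0 (0)
 77  00011011111110111010→0 (1)
 78  00110111111101110101→0 (1)
 79  01101111111011101011→0 (0)
 80  11011111110111010110→1 (0)
 81  10111111101110101100→1 (0)
 82  01111111011101011000→0 (1)
 83  11111110111010110001→1 (0)
 84  11111101110101100010→1 (0)
 85  11111011101011000100→1 (0)
 86  11110111010110001000→1 (0)
 87  11101110101100010000→1 (1)
 88  11011101011000100001→1 (0)
 89  10111010110001000010→1 (0)
 90  01110101100010000100→0 (1)
 91  11101011000100001001→1 (1)

11010001100000001110010111011000011111001011000110111001100100111100011101010000110111111101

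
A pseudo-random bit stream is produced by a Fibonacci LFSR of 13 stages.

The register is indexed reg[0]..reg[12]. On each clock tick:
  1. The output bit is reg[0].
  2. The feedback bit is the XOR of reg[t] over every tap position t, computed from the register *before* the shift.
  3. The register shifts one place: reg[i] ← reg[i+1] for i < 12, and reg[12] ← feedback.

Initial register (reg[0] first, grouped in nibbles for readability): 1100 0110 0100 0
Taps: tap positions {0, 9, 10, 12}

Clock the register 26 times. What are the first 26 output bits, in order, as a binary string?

11000110010000111010100100

tick  register→output (feedback)
  0  1100011001000→1 (0)
  1  1000110010000→1 (1)
  2  0001100100001→0 (1)
  3  0011001000011→0 (1)
  4  0110010000111→0 (0)
  5  1100100001110→1 (1)
  6  1001000011101→1 (0)
  7  0010000111010→0 (1)
  8  0100001110101→0 (0)
  9  1000011101010→1 (0)
 10  0000111010100→0 (1)
 11  0001110101001→0 (0)
 12  0011101010010→0 (0)
 13  0111010100100→0 (1)
 14  1110101001001→1 (1)
 15  1101010010011→1 (0)
 16  1010100100110→1 (0)
 17  0101001001100→0 (0)
 18  1010010011000→1 (0)
 19  0100100110000→0 (0)
 20  1001001100000→1 (1)
 21  0010011000001→0 (1)
 22  0100110000011→0 (1)
 23  1001100000111→1 (1)
 24  0011000001111→0 (1)
 25  0110000011111→0 (1)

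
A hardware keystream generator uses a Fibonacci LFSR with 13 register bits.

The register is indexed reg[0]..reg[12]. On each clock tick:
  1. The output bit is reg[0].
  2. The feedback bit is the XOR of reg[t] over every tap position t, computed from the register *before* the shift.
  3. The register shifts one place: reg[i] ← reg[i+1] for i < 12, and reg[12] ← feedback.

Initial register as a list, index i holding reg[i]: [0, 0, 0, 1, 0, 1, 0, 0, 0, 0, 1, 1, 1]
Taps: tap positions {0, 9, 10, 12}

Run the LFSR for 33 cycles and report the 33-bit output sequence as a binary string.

000101000011100000111001101101111

tick  register→output (feedback)
  0  0001010000111→0 (0)
  1  0010100001110→0 (0)
  2  0101000011100→0 (0)
  3  1010000111000→1 (0)
  4  0100001110000→0 (0)
  5  1000011100000→1 (1)
  6  0000111000001→0 (1)
  7  0001110000011→0 (1)
  8  0011100000111→0 (0)
  9  0111000001110→0 (0)
 10  1110000011100→1 (1)
 11  1100000111001→1 (1)
 12  1000001110011→1 (0)
 13  0000011100110→0 (1)
 14  0000111001101→0 (1)
 15  0001110011011→0 (0)
 16  0011100110110→0 (1)
 17  0111001101101→0 (1)
 18  1110011011011→1 (1)
 19  1100110110111→1 (1)
 20  1001101101111→1 (0)
 21  0011011011110→0 (0)
 22  0110110111100→0 (0)
 23  1101101111000→1 (0)
 24  1011011110000→1 (1)
 25  0110111100001→0 (1)
 26  1101111000011→1 (0)
 27  1011110000110→1 (0)
 28  0111100001100→0 (0)
 29  1111000011000→1 (0)
 30  1110000110000→1 (1)
 31  1100001100001→1 (0)
 32  1000011000010→1 (1)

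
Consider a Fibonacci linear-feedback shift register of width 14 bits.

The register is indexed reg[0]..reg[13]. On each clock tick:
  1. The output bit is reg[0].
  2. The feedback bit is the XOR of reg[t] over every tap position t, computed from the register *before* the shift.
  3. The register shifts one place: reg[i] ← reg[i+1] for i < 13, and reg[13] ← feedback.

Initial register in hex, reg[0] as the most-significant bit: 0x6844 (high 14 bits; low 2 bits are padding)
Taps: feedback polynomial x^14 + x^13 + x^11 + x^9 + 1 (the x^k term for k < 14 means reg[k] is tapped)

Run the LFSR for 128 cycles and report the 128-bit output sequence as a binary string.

01101000010001011101100010000010001001010000000011110110010100100000111101101011111010101100000100000010011011001010111000000011

k : reg_k → out_k, fb_k
0: 01101000010001 → 0, fb=0
1: 11010000100010 → 1, fb=1
2: 10100001000101 → 1, fb=1
3: 01000010001011 → 0, fb=1
4: 10000100010111 → 1, fb=0
5: 00001000101110 → 0, fb=1
6: 00010001011101 → 0, fb=1
7: 00100010111011 → 0, fb=0
8: 01000101110110 → 0, fb=0
9: 10001011101100 → 1, fb=0
10: 00010111011000 → 0, fb=1
11: 00101110110001 → 0, fb=0
12: 01011101100010 → 0, fb=0
13: 10111011000100 → 1, fb=0
14: 01110110001000 → 0, fb=0
15: 11101100010000 → 1, fb=0
16: 11011000100000 → 1, fb=1
17: 10110001000001 → 1, fb=0
18: 01100010000010 → 0, fb=0
19: 11000100000100 → 1, fb=0
20: 10001000001000 → 1, fb=1
21: 00010000010001 → 0, fb=0
22: 00100000100010 → 0, fb=0
23: 01000001000100 → 0, fb=1
24: 10000010001001 → 1, fb=0
25: 00000100010010 → 0, fb=1
26: 00001000100101 → 0, fb=0
27: 00010001001010 → 0, fb=0
28: 00100010010100 → 0, fb=0
29: 01000100101000 → 0, fb=0
30: 10001001010000 → 1, fb=0
31: 00010010100000 → 0, fb=0
32: 00100101000000 → 0, fb=0
33: 01001010000000 → 0, fb=0
34: 10010100000000 → 1, fb=1
35: 00101000000001 → 0, fb=1
36: 01010000000011 → 0, fb=1
37: 10100000000111 → 1, fb=1
38: 01000000001111 → 0, fb=0
39: 10000000011110 → 1, fb=1
40: 00000000111101 → 0, fb=1
41: 00000001111011 → 0, fb=0
42: 00000011110110 → 0, fb=0
43: 00000111101100 → 0, fb=1
44: 00001111011001 → 0, fb=0
45: 00011110110010 → 0, fb=1
46: 00111101100101 → 0, fb=0
47: 01111011001010 → 0, fb=0
48: 11110110010100 → 1, fb=1
49: 11101100101001 → 1, fb=0
50: 11011001010010 → 1, fb=0
51: 10110010100100 → 1, fb=0
52: 01100101001000 → 0, fb=0
53: 11001010010000 → 1, fb=0
54: 10010100100000 → 1, fb=1
55: 00101001000001 → 0, fb=1
56: 01010010000011 → 0, fb=1
57: 10100100000111 → 1, fb=1
58: 01001000001111 → 0, fb=0
59: 10010000011110 → 1, fb=1
60: 00100000111101 → 0, fb=1
61: 01000001111011 → 0, fb=0
62: 10000011110110 → 1, fb=1
63: 00000111101101 → 0, fb=0
64: 00001111011010 → 0, fb=1
65: 00011110110101 → 0, fb=1
66: 00111101101011 → 0, fb=1
67: 01111011010111 → 0, fb=1
68: 11110110101111 → 1, fb=1
69: 11101101011111 → 1, fb=0
70: 11011010111110 → 1, fb=1
71: 10110101111101 → 1, fb=0
72: 01101011111010 → 0, fb=1
73: 11010111110101 → 1, fb=0
74: 10101111101010 → 1, fb=1
75: 01011111010101 → 0, fb=1
76: 10111110101011 → 1, fb=0
77: 01111101010110 → 0, fb=0
78: 11111010101100 → 1, fb=0
79: 11110101011000 → 1, fb=0
80: 11101010110000 → 1, fb=0
81: 11010101100000 → 1, fb=1
82: 10101011000001 → 1, fb=0
83: 01010110000010 → 0, fb=0
84: 10101100000100 → 1, fb=0
85: 01011000001000 → 0, fb=0
86: 10110000010000 → 1, fb=0
87: 01100000100000 → 0, fb=0
88: 11000001000000 → 1, fb=1
89: 10000010000001 → 1, fb=0
90: 00000100000010 → 0, fb=0
91: 00001000000100 → 0, fb=1
92: 00010000001001 → 0, fb=1
93: 00100000010011 → 0, fb=0
94: 01000000100110 → 0, fb=1
95: 10000001001101 → 1, fb=1
96: 00000010011011 → 0, fb=0
97: 00000100110110 → 0, fb=0
98: 00001001101100 → 0, fb=1
99: 00010011011001 → 0, fb=0
100: 00100110110010 → 0, fb=1
101: 01001101100101 → 0, fb=0
102: 10011011001010 → 1, fb=1
103: 00110110010101 → 0, fb=1
104: 01101100101011 → 0, fb=1
105: 11011001010111 → 1, fb=0
106: 10110010101110 → 1, fb=0
107: 01100101011100 → 0, fb=0
108: 11001010111000 → 1, fb=0
109: 10010101110000 → 1, fb=0
110: 00101011100000 → 0, fb=0
111: 01010111000000 → 0, fb=0
112: 10101110000000 → 1, fb=1
113: 01011100000001 → 0, fb=1
114: 10111000000011 → 1, fb=0
115: 01110000000110 → 0, fb=1
116: 11100000001101 → 1, fb=1
117: 11000000011011 → 1, fb=1
118: 10000000110111 → 1, fb=0
119: 00000001101110 → 0, fb=1
120: 00000011011101 → 0, fb=1
121: 00000110111011 → 0, fb=0
122: 00001101110110 → 0, fb=0
123: 00011011101100 → 0, fb=1
124: 00110111011001 → 0, fb=0
125: 01101110110010 → 0, fb=1
126: 11011101100101 → 1, fb=1
127: 10111011001011 → 1, fb=0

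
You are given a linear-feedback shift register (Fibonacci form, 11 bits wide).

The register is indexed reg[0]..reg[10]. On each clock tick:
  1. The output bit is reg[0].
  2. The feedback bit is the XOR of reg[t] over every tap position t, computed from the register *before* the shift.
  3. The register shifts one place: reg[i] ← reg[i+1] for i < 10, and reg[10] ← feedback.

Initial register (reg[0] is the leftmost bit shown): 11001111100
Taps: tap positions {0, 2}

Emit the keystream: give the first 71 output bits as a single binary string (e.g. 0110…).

k : reg_k → out_k, fb_k
0: 11001111100 → 1, fb=1
1: 10011111001 → 1, fb=1
2: 00111110011 → 0, fb=1
3: 01111100111 → 0, fb=1
4: 11111001111 → 1, fb=0
5: 11110011110 → 1, fb=0
6: 11100111100 → 1, fb=0
7: 11001111000 → 1, fb=1
8: 10011110001 → 1, fb=1
9: 00111100011 → 0, fb=1
10: 01111000111 → 0, fb=1
11: 11110001111 → 1, fb=0
12: 11100011110 → 1, fb=0
13: 11000111100 → 1, fb=1
14: 10001111001 → 1, fb=1
15: 00011110011 → 0, fb=0
16: 00111100110 → 0, fb=1
17: 01111001101 → 0, fb=1
18: 11110011011 → 1, fb=0
19: 11100110110 → 1, fb=0
20: 11001101100 → 1, fb=1
21: 10011011001 → 1, fb=1
22: 00110110011 → 0, fb=1
23: 01101100111 → 0, fb=1
24: 11011001111 → 1, fb=1
25: 10110011111 → 1, fb=0
26: 01100111110 → 0, fb=1
27: 11001111101 → 1, fb=1
28: 10011111011 → 1, fb=1
29: 00111110111 → 0, fb=1
30: 01111101111 → 0, fb=1
31: 11111011111 → 1, fb=0
32: 11110111110 → 1, fb=0
33: 11101111100 → 1, fb=0
34: 11011111000 → 1, fb=1
35: 10111110001 → 1, fb=0
36: 01111100010 → 0, fb=1
37: 11111000101 → 1, fb=0
38: 11110001010 → 1, fb=0
39: 11100010100 → 1, fb=0
40: 11000101000 → 1, fb=1
41: 10001010001 → 1, fb=1
42: 00010100011 → 0, fb=0
43: 00101000110 → 0, fb=1
44: 01010001101 → 0, fb=0
45: 10100011010 → 1, fb=0
46: 01000110100 → 0, fb=0
47: 10001101000 → 1, fb=1
48: 00011010001 → 0, fb=0
49: 00110100010 → 0, fb=1
50: 01101000101 → 0, fb=1
51: 11010001011 → 1, fb=1
52: 10100010111 → 1, fb=0
53: 01000101110 → 0, fb=0
54: 10001011100 → 1, fb=1
55: 00010111001 → 0, fb=0
56: 00101110010 → 0, fb=1
57: 01011100101 → 0, fb=0
58: 10111001010 → 1, fb=0
59: 01110010100 → 0, fb=1
60: 11100101001 → 1, fb=0
61: 11001010010 → 1, fb=1
62: 10010100101 → 1, fb=1
63: 00101001011 → 0, fb=1
64: 01010010111 → 0, fb=0
65: 10100101110 → 1, fb=0
66: 01001011100 → 0, fb=0
67: 10010111000 → 1, fb=1
68: 00101110001 → 0, fb=1
69: 01011100011 → 0, fb=0
70: 10111000110 → 1, fb=0

11001111100111100011110011011001111101111100010100011010001011100101001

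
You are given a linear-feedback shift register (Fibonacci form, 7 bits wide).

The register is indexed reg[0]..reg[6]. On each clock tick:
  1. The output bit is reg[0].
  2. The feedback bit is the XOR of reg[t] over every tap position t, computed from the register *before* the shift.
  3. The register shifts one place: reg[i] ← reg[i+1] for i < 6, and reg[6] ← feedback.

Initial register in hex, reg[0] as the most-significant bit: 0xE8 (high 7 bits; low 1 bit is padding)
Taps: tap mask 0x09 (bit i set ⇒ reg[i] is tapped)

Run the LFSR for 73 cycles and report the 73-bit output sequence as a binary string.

1110100101000110111000111111100001110111100101100100100000010001001100010

tick  register→output (feedback)
  0  1110100→1 (1)
  1  1101001→1 (0)
  2  1010010→1 (1)
  3  0100101→0 (0)
  4  1001010→1 (0)
  5  0010100→0 (0)
  6  0101000→0 (1)
  7  1010001→1 (1)
  8  0100011→0 (0)
  9  1000110→1 (1)
 10  0001101→0 (1)
 11  0011011→0 (1)
 12  0110111→0 (0)
 13  1101110→1 (0)
 14  1011100→1 (0)
 15  0111000→0 (1)
 16  1110001→1 (1)
 17  1100011→1 (1)
 18  1000111→1 (1)
 19  0001111→0 (1)
 20  0011111→0 (1)
 21  0111111→0 (1)
 22  1111111→1 (0)
 23  1111110→1 (0)
 24  1111100→1 (0)
 25  1111000→1 (0)
 26  1110000→1 (1)
 27  1100001→1 (1)
 28  1000011→1 (1)
 29  0000111→0 (0)
 30  0001110→0 (1)
 31  0011101→0 (1)
 32  0111011→0 (1)
 33  1110111→1 (1)
 34  1101111→1 (0)
 35  1011110→1 (0)
 36  0111100→0 (1)
 37  1111001→1 (0)
 38  1110010→1 (1)
 39  1100101→1 (1)
 40  1001011→1 (0)
 41  0010110→0 (0)
 42  0101100→0 (1)
 43  1011001→1 (0)
 44  0110010→0 (0)
 45  1100100→1 (1)
 46  1001001→1 (0)
 47  0010010→0 (0)
 48  0100100→0 (0)
 49  1001000→1 (0)
 50  0010000→0 (0)
 51  0100000→0 (0)
 52  1000000→1 (1)
 53  0000001→0 (0)
 54  0000010→0 (0)
 55  0000100→0 (0)
 56  0001000→0 (1)
 57  0010001→0 (0)
 58  0100010→0 (0)
 59  1000100→1 (1)
 60  0001001→0 (1)
 61  0010011→0 (0)
 62  0100110→0 (0)
 63  1001100→1 (0)
 64  0011000→0 (1)
 65  0110001→0 (0)
 66  1100010→1 (1)
 67  1000101→1 (1)
 68  0001011→0 (1)
 69  0010111→0 (0)
 70  0101110→0 (1)
 71  1011101→1 (0)
 72  0111010→0 (1)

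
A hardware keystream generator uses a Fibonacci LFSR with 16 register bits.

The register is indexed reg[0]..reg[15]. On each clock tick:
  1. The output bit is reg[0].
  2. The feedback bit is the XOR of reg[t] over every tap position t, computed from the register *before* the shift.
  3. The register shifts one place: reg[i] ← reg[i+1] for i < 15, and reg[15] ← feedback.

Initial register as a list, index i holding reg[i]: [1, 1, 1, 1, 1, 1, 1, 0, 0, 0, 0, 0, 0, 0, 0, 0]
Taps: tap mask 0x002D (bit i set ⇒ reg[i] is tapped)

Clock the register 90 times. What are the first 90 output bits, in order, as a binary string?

111111100000000000110110000001111001111011010110110010011110001010011101001011111010010100

k : reg_k → out_k, fb_k
0: 1111111000000000 → 1, fb=0
1: 1111110000000000 → 1, fb=0
2: 1111100000000000 → 1, fb=1
3: 1111000000000001 → 1, fb=1
4: 1110000000000011 → 1, fb=0
5: 1100000000000110 → 1, fb=1
6: 1000000000001101 → 1, fb=1
7: 0000000000011011 → 0, fb=0
8: 0000000000110110 → 0, fb=0
9: 0000000001101100 → 0, fb=0
10: 0000000011011000 → 0, fb=0
11: 0000000110110000 → 0, fb=0
12: 0000001101100000 → 0, fb=0
13: 0000011011000000 → 0, fb=1
14: 0000110110000001 → 0, fb=1
15: 0001101100000011 → 0, fb=1
16: 0011011000000111 → 0, fb=1
17: 0110110000001111 → 0, fb=0
18: 1101100000011110 → 1, fb=0
19: 1011000000111100 → 1, fb=1
20: 0110000001111001 → 0, fb=1
21: 1100000011110011 → 1, fb=1
22: 1000000111100111 → 1, fb=1
23: 0000001111001111 → 0, fb=0
24: 0000011110011110 → 0, fb=1
25: 0000111100111101 → 0, fb=1
26: 0001111001111011 → 0, fb=0
27: 0011110011110110 → 0, fb=1
28: 0111100111101101 → 0, fb=0
29: 1111001111011010 → 1, fb=1
30: 1110011110110101 → 1, fb=1
31: 1100111101101011 → 1, fb=0
32: 1001111011010110 → 1, fb=1
33: 0011110110101101 → 0, fb=1
34: 0111101101011011 → 0, fb=0
35: 1111011010110110 → 1, fb=0
36: 1110110101101100 → 1, fb=1
37: 1101101011011001 → 1, fb=0
38: 1011010110110010 → 1, fb=0
39: 0110101101100100 → 0, fb=1
40: 1101011011001001 → 1, fb=1
41: 1010110110010011 → 1, fb=1
42: 0101101100100111 → 0, fb=1
43: 1011011001001111 → 1, fb=0
44: 0110110010011110 → 0, fb=0
45: 1101100100111100 → 1, fb=0
46: 1011001001111000 → 1, fb=1
47: 0110010011110001 → 0, fb=0
48: 1100100111100010 → 1, fb=1
49: 1001001111000101 → 1, fb=0
50: 0010011110001010 → 0, fb=0
51: 0100111100010100 → 0, fb=1
52: 1001111000101001 → 1, fb=1
53: 0011110001010011 → 0, fb=1
54: 0111100010100111 → 0, fb=0
55: 1111000101001110 → 1, fb=1
56: 1110001010011101 → 1, fb=0
57: 1100010100111010 → 1, fb=0
58: 1000101001110100 → 1, fb=1
59: 0001010011101001 → 0, fb=0
60: 0010100111010010 → 0, fb=1
61: 0101001110100101 → 0, fb=1
62: 1010011101001011 → 1, fb=1
63: 0100111010010111 → 0, fb=1
64: 1001110100101111 → 1, fb=1
65: 0011101001011111 → 0, fb=0
66: 0111010010111110 → 0, fb=1
67: 1110100101111101 → 1, fb=0
68: 1101001011111010 → 1, fb=0
69: 1010010111110100 → 1, fb=1
70: 0100101111101001 → 0, fb=0
71: 1001011111010010 → 1, fb=1
72: 0010111110100101 → 0, fb=0
73: 0101111101001010 → 0, fb=0
74: 1011111010010100 → 1, fb=0
75: 0111110100101000 → 0, fb=1
76: 1111101001010001 → 1, fb=1
77: 1111010010100011 → 1, fb=0
78: 1110100101000110 → 1, fb=0
79: 1101001010001100 → 1, fb=0
80: 1010010100011000 → 1, fb=1
81: 0100101000110001 → 0, fb=0
82: 1001010001100010 → 1, fb=1
83: 0010100011000101 → 0, fb=1
84: 0101000110001011 → 0, fb=1
85: 1010001100010111 → 1, fb=0
86: 0100011000101110 → 0, fb=1
87: 1000110001011101 → 1, fb=0
88: 0001100010111010 → 0, fb=1
89: 0011000101110101 → 0, fb=0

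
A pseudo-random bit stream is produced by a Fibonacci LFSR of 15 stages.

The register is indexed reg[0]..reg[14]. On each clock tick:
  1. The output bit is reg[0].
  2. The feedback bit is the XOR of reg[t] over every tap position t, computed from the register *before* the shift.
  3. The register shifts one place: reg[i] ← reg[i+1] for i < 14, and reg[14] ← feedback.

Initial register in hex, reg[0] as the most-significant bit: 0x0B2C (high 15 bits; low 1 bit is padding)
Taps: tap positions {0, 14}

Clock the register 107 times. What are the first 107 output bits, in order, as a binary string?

k : reg_k → out_k, fb_k
0: 000010110010110 → 0, fb=0
1: 000101100101100 → 0, fb=0
2: 001011001011000 → 0, fb=0
3: 010110010110000 → 0, fb=0
4: 101100101100000 → 1, fb=1
5: 011001011000001 → 0, fb=1
6: 110010110000011 → 1, fb=0
7: 100101100000110 → 1, fb=1
8: 001011000001101 → 0, fb=1
9: 010110000011011 → 0, fb=1
10: 101100000110111 → 1, fb=0
11: 011000001101110 → 0, fb=0
12: 110000011011100 → 1, fb=1
13: 100000110111001 → 1, fb=0
14: 000001101110010 → 0, fb=0
15: 000011011100100 → 0, fb=0
16: 000110111001000 → 0, fb=0
17: 001101110010000 → 0, fb=0
18: 011011100100000 → 0, fb=0
19: 110111001000000 → 1, fb=1
20: 101110010000001 → 1, fb=0
21: 011100100000010 → 0, fb=0
22: 111001000000100 → 1, fb=1
23: 110010000001001 → 1, fb=0
24: 100100000010010 → 1, fb=1
25: 001000000100101 → 0, fb=1
26: 010000001001011 → 0, fb=1
27: 100000010010111 → 1, fb=0
28: 000000100101110 → 0, fb=0
29: 000001001011100 → 0, fb=0
30: 000010010111000 → 0, fb=0
31: 000100101110000 → 0, fb=0
32: 001001011100000 → 0, fb=0
33: 010010111000000 → 0, fb=0
34: 100101110000000 → 1, fb=1
35: 001011100000001 → 0, fb=1
36: 010111000000011 → 0, fb=1
37: 101110000000111 → 1, fb=0
38: 011100000001110 → 0, fb=0
39: 111000000011100 → 1, fb=1
40: 110000000111001 → 1, fb=0
41: 100000001110010 → 1, fb=1
42: 000000011100101 → 0, fb=1
43: 000000111001011 → 0, fb=1
44: 000001110010111 → 0, fb=1
45: 000011100101111 → 0, fb=1
46: 000111001011111 → 0, fb=1
47: 001110010111111 → 0, fb=1
48: 011100101111111 → 0, fb=1
49: 111001011111111 → 1, fb=0
50: 110010111111110 → 1, fb=1
51: 100101111111101 → 1, fb=0
52: 001011111111010 → 0, fb=0
53: 010111111110100 → 0, fb=0
54: 101111111101000 → 1, fb=1
55: 011111111010001 → 0, fb=1
56: 111111110100011 → 1, fb=0
57: 111111101000110 → 1, fb=1
58: 111111010001101 → 1, fb=0
59: 111110100011010 → 1, fb=1
60: 111101000110101 → 1, fb=0
61: 111010001101010 → 1, fb=1
62: 110100011010101 → 1, fb=0
63: 101000110101010 → 1, fb=1
64: 010001101010101 → 0, fb=1
65: 100011010101011 → 1, fb=0
66: 000110101010110 → 0, fb=0
67: 001101010101100 → 0, fb=0
68: 011010101011000 → 0, fb=0
69: 110101010110000 → 1, fb=1
70: 101010101100001 → 1, fb=0
71: 010101011000010 → 0, fb=0
72: 101010110000100 → 1, fb=1
73: 010101100001001 → 0, fb=1
74: 101011000010011 → 1, fb=0
75: 010110000100110 → 0, fb=0
76: 101100001001100 → 1, fb=1
77: 011000010011001 → 0, fb=1
78: 110000100110011 → 1, fb=0
79: 100001001100110 → 1, fb=1
80: 000010011001101 → 0, fb=1
81: 000100110011011 → 0, fb=1
82: 001001100110111 → 0, fb=1
83: 010011001101111 → 0, fb=1
84: 100110011011111 → 1, fb=0
85: 001100110111110 → 0, fb=0
86: 011001101111100 → 0, fb=0
87: 110011011111000 → 1, fb=1
88: 100110111110001 → 1, fb=0
89: 001101111100010 → 0, fb=0
90: 011011111000100 → 0, fb=0
91: 110111110001000 → 1, fb=1
92: 101111100010001 → 1, fb=0
93: 011111000100010 → 0, fb=0
94: 111110001000100 → 1, fb=1
95: 111100010001001 → 1, fb=0
96: 111000100010010 → 1, fb=1
97: 110001000100101 → 1, fb=0
98: 100010001001010 → 1, fb=1
99: 000100010010101 → 0, fb=1
100: 001000100101011 → 0, fb=1
101: 010001001010111 → 0, fb=1
102: 100010010101111 → 1, fb=0
103: 000100101011110 → 0, fb=0
104: 001001010111100 → 0, fb=0
105: 010010101111000 → 0, fb=0
106: 100101011110000 → 1, fb=1

00001011001011000001101110010000001001011100000001110010111111110100011010101011000010011001101111100010001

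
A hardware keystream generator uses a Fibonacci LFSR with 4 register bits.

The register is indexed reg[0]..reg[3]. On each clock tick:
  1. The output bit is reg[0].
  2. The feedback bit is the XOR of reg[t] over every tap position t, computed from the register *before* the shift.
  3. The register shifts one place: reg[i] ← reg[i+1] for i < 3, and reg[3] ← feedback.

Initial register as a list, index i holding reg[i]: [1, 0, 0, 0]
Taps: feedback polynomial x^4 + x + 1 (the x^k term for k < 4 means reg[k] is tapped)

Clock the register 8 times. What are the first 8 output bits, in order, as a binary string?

10001001

step | reg (before) | out | fb
   0 | 1000 | 1 | 1
   1 | 0001 | 0 | 0
   2 | 0010 | 0 | 0
   3 | 0100 | 0 | 1
   4 | 1001 | 1 | 1
   5 | 0011 | 0 | 0
   6 | 0110 | 0 | 1
   7 | 1101 | 1 | 0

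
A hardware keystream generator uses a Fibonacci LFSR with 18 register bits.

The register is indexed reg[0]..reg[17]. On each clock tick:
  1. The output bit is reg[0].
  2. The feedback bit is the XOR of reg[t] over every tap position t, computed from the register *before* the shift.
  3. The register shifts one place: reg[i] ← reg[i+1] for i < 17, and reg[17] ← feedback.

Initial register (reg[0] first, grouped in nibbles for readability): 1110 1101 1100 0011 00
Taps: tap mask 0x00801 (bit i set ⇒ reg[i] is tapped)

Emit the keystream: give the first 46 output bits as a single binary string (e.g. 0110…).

step | reg (before) | out | fb
   0 | 111011011100001100 | 1 | 1
   1 | 110110111000011001 | 1 | 1
   2 | 101101110000110011 | 1 | 1
   3 | 011011100001100111 | 0 | 1
   4 | 110111000011001111 | 1 | 0
   5 | 101110000110011110 | 1 | 1
   6 | 011100001100111101 | 0 | 0
   7 | 111000011001111010 | 1 | 0
   8 | 110000110011110100 | 1 | 0
   9 | 100001100111101000 | 1 | 0
  10 | 000011001111010000 | 0 | 1
  11 | 000110011110100001 | 0 | 0
  12 | 001100111101000010 | 0 | 1
  13 | 011001111010000101 | 0 | 0
  14 | 110011110100001010 | 1 | 1
  15 | 100111101000010101 | 1 | 1
  16 | 001111010000101011 | 0 | 0
  17 | 011110100001010110 | 0 | 1
  18 | 111101000010101101 | 1 | 1
  19 | 111010000101011011 | 1 | 0
  20 | 110100001010110110 | 1 | 1
  21 | 101000010101101101 | 1 | 0
  22 | 010000101011011010 | 0 | 1
  23 | 100001010110110101 | 1 | 1
  24 | 000010101101101011 | 0 | 1
  25 | 000101011011010111 | 0 | 1
  26 | 001010110110101111 | 0 | 0
  27 | 010101101101011110 | 0 | 1
  28 | 101011011010111101 | 1 | 1
  29 | 010110110101111011 | 0 | 1
  30 | 101101101011110111 | 1 | 0
  31 | 011011010111101110 | 0 | 1
  32 | 110110101111011101 | 1 | 0
  33 | 101101011110111010 | 1 | 1
  34 | 011010111101110101 | 0 | 1
  35 | 110101111011101011 | 1 | 0
  36 | 101011110111010110 | 1 | 0
  37 | 010111101110101100 | 0 | 0
  38 | 101111011101011000 | 1 | 0
  39 | 011110111010110000 | 0 | 0
  40 | 111101110101100000 | 1 | 0
  41 | 111011101011000000 | 1 | 0
  42 | 110111010110000000 | 1 | 1
  43 | 101110101100000001 | 1 | 1
  44 | 011101011000000011 | 0 | 0
  45 | 111010110000000110 | 1 | 1

1110110111000011001111010000101011011010111101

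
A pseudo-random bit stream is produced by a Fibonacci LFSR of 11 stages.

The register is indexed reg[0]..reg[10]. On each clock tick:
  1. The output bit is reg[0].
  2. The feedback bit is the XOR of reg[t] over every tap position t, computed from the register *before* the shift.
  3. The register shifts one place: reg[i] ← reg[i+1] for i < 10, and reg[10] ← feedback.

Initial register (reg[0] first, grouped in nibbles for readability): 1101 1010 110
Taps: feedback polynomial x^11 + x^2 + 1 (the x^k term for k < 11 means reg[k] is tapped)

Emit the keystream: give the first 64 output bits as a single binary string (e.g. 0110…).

k : reg_k → out_k, fb_k
0: 11011010110 → 1, fb=1
1: 10110101101 → 1, fb=0
2: 01101011010 → 0, fb=1
3: 11010110101 → 1, fb=1
4: 10101101011 → 1, fb=0
5: 01011010110 → 0, fb=0
6: 10110101100 → 1, fb=0
7: 01101011000 → 0, fb=1
8: 11010110001 → 1, fb=1
9: 10101100011 → 1, fb=0
10: 01011000110 → 0, fb=0
11: 10110001100 → 1, fb=0
12: 01100011000 → 0, fb=1
13: 11000110001 → 1, fb=1
14: 10001100011 → 1, fb=1
15: 00011000111 → 0, fb=0
16: 00110001110 → 0, fb=1
17: 01100011101 → 0, fb=1
18: 11000111011 → 1, fb=1
19: 10001110111 → 1, fb=1
20: 00011101111 → 0, fb=0
21: 00111011110 → 0, fb=1
22: 01110111101 → 0, fb=1
23: 11101111011 → 1, fb=0
24: 11011110110 → 1, fb=1
25: 10111101101 → 1, fb=0
26: 01111011010 → 0, fb=1
27: 11110110101 → 1, fb=0
28: 11101101010 → 1, fb=0
29: 11011010100 → 1, fb=1
30: 10110101001 → 1, fb=0
31: 01101010010 → 0, fb=1
32: 11010100101 → 1, fb=1
33: 10101001011 → 1, fb=0
34: 01010010110 → 0, fb=0
35: 10100101100 → 1, fb=0
36: 01001011000 → 0, fb=0
37: 10010110000 → 1, fb=1
38: 00101100001 → 0, fb=1
39: 01011000011 → 0, fb=0
40: 10110000110 → 1, fb=0
41: 01100001100 → 0, fb=1
42: 11000011001 → 1, fb=1
43: 10000110011 → 1, fb=1
44: 00001100111 → 0, fb=0
45: 00011001110 → 0, fb=0
46: 00110011100 → 0, fb=1
47: 01100111001 → 0, fb=1
48: 11001110011 → 1, fb=1
49: 10011100111 → 1, fb=1
50: 00111001111 → 0, fb=1
51: 01110011111 → 0, fb=1
52: 11100111111 → 1, fb=0
53: 11001111110 → 1, fb=1
54: 10011111101 → 1, fb=1
55: 00111111011 → 0, fb=1
56: 01111110111 → 0, fb=1
57: 11111101111 → 1, fb=0
58: 11111011110 → 1, fb=0
59: 11110111100 → 1, fb=0
60: 11101111000 → 1, fb=0
61: 11011110000 → 1, fb=1
62: 10111100001 → 1, fb=0
63: 01111000010 → 0, fb=1

1101101011010110001100011101111011010100101100001100111001111110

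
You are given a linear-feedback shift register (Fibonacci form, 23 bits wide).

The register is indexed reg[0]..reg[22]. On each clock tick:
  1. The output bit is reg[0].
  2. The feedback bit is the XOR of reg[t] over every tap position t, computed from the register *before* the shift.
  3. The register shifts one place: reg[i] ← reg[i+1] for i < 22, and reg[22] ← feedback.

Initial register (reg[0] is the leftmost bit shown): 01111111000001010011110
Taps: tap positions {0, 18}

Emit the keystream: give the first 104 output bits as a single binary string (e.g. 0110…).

01111111000001010011110100010110101111111000011000011101100100111001000010111110110100011010110000011101

step | reg (before) | out | fb
   0 | 01111111000001010011110 | 0 | 1
   1 | 11111110000010100111101 | 1 | 0
   2 | 11111100000101001111010 | 1 | 0
   3 | 11111000001010011110100 | 1 | 0
   4 | 11110000010100111101000 | 1 | 1
   5 | 11100000101001111010001 | 1 | 0
   6 | 11000001010011110100010 | 1 | 1
   7 | 10000010100111101000101 | 1 | 1
   8 | 00000101001111010001011 | 0 | 0
   9 | 00001010011110100010110 | 0 | 1
  10 | 00010100111101000101101 | 0 | 0
  11 | 00101001111010001011010 | 0 | 1
  12 | 01010011110100010110101 | 0 | 1
  13 | 10100111101000101101011 | 1 | 1
  14 | 01001111010001011010111 | 0 | 1
  15 | 10011110100010110101111 | 1 | 1
  16 | 00111101000101101011111 | 0 | 1
  17 | 01111010001011010111111 | 0 | 1
  18 | 11110100010110101111111 | 1 | 0
  19 | 11101000101101011111110 | 1 | 0
  20 | 11010001011010111111100 | 1 | 0
  21 | 10100010110101111111000 | 1 | 0
  22 | 01000101101011111110000 | 0 | 1
  23 | 10001011010111111100001 | 1 | 1
  24 | 00010110101111111000011 | 0 | 0
  25 | 00101101011111110000110 | 0 | 0
  26 | 01011010111111100001100 | 0 | 0
  27 | 10110101111111000011000 | 1 | 0
  28 | 01101011111110000110000 | 0 | 1
  29 | 11010111111100001100001 | 1 | 1
  30 | 10101111111000011000011 | 1 | 1
  31 | 01011111110000110000111 | 0 | 0
  32 | 10111111100001100001110 | 1 | 1
  33 | 01111111000011000011101 | 0 | 1
  34 | 11111110000110000111011 | 1 | 0
  35 | 11111100001100001110110 | 1 | 0
  36 | 11111000011000011101100 | 1 | 1
  37 | 11110000110000111011001 | 1 | 0
  38 | 11100001100001110110010 | 1 | 0
  39 | 11000011000011101100100 | 1 | 1
  40 | 10000110000111011001001 | 1 | 1
  41 | 00001100001110110010011 | 0 | 1
  42 | 00011000011101100100111 | 0 | 0
  43 | 00110000111011001001110 | 0 | 0
  44 | 01100001110110010011100 | 0 | 1
  45 | 11000011101100100111001 | 1 | 0
  46 | 10000111011001001110010 | 1 | 0
  47 | 00001110110010011100100 | 0 | 0
  48 | 00011101100100111001000 | 0 | 0
  49 | 00111011001001110010000 | 0 | 1
  50 | 01110110010011100100001 | 0 | 0
  51 | 11101100100111001000010 | 1 | 1
  52 | 11011001001110010000101 | 1 | 1
  53 | 10110010011100100001011 | 1 | 1
  54 | 01100100111001000010111 | 0 | 1
  55 | 11001001110010000101111 | 1 | 1
  56 | 10010011100100001011111 | 1 | 0
  57 | 00100111001000010111110 | 0 | 1
  58 | 01001110010000101111101 | 0 | 1
  59 | 10011100100001011111011 | 1 | 0
  60 | 00111001000010111110110 | 0 | 1
  61 | 01110010000101111101101 | 0 | 0
  62 | 11100100001011111011010 | 1 | 0
  63 | 11001000010111110110100 | 1 | 0
  64 | 10010000101111101101000 | 1 | 1
  65 | 00100001011111011010001 | 0 | 1
  66 | 01000010111110110100011 | 0 | 0
  67 | 10000101111101101000110 | 1 | 1
  68 | 00001011111011010001101 | 0 | 0
  69 | 00010111110110100011010 | 0 | 1
  70 | 00101111101101000110101 | 0 | 1
  71 | 01011111011010001101011 | 0 | 0
  72 | 10111110110100011010110 | 1 | 0
  73 | 01111101101000110101100 | 0 | 0
  74 | 11111011010001101011000 | 1 | 0
  75 | 11110110100011010110000 | 1 | 0
  76 | 11101101000110101100000 | 1 | 1
  77 | 11011010001101011000001 | 1 | 1
  78 | 10110100011010110000011 | 1 | 1
  79 | 01101000110101100000111 | 0 | 0
  80 | 11010001101011000001110 | 1 | 1
  81 | 10100011010110000011101 | 1 | 0
  82 | 01000110101100000111010 | 0 | 1
  83 | 10001101011000001110101 | 1 | 0
  84 | 00011010110000011101010 | 0 | 0
  85 | 00110101100000111010100 | 0 | 1
  86 | 01101011000001110101001 | 0 | 0
  87 | 11010110000011101010010 | 1 | 0
  88 | 10101100000111010100100 | 1 | 1
  89 | 01011000001110101001001 | 0 | 0
  90 | 10110000011101010010010 | 1 | 0
  91 | 01100000111010100100100 | 0 | 0
  92 | 11000001110101001001000 | 1 | 1
  93 | 10000011101010010010001 | 1 | 0
  94 | 00000111010100100100010 | 0 | 0
  95 | 00001110101001001000100 | 0 | 0
  96 | 00011101010010010001000 | 0 | 0
  97 | 00111010100100100010000 | 0 | 1
  98 | 01110101001001000100001 | 0 | 0
  99 | 11101010010010001000010 | 1 | 1
 100 | 11010100100100010000101 | 1 | 1
 101 | 10101001001000100001011 | 1 | 1
 102 | 01010010010001000010111 | 0 | 1
 103 | 10100100100010000101111 | 1 | 1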